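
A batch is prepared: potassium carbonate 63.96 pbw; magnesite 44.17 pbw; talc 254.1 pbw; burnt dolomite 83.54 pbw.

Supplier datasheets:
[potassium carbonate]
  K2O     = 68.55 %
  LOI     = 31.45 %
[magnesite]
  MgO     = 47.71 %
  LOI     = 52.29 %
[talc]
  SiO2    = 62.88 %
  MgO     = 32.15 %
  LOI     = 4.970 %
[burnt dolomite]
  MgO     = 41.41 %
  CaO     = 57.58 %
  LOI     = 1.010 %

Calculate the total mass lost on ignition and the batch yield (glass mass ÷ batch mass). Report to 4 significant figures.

Every computation maintains full precision at each step. Mid-chain values are shown rounded to four significant figures as written — each reported result undergoes a single rounding. Derived quantities are carried at full float precision (ignition loss, the totals, the yield, net glass mass, the four compositions) using the weight values for 389.1 pbw of glass, as given in question or answer.
Ignition loss by material:
  potassium carbonate: 63.96 × 0.3145 = 20.12 pbw
  magnesite: 44.17 × 0.5229 = 23.10 pbw
  talc: 254.1 × 0.04970 = 12.63 pbw
  burnt dolomite: 83.54 × 0.01010 = 0.8438 pbw
Total LOI = 56.68 pbw
Glass = batch − LOI = 445.8 − 56.68 = 389.1 pbw

LOI loss = 56.68 pbw; glass = 389.1 pbw; yield = 87.28%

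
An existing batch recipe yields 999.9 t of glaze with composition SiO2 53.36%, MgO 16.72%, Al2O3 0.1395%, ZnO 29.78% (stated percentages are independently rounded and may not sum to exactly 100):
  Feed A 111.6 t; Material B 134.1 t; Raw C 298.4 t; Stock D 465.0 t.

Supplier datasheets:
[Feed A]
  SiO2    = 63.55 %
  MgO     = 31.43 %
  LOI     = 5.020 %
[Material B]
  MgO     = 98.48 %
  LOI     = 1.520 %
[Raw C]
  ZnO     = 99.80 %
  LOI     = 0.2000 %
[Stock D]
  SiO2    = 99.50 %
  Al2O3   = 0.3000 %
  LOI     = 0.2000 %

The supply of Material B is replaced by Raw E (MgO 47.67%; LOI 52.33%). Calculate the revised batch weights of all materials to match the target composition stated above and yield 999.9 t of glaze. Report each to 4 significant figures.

Revised batch per 999.9 t glaze:
  Feed A: 111.6 t
  Raw E: 277.1 t
  Raw C: 298.4 t
  Stock D: 465.0 t
Total batch = 1152 t; LOI loss = 152.1 t

Every computation keeps full float precision through the solve; mid-chain values are printed with 4-significant-figure rounding as written. Exactly one rounding is applied to each reported value; the derived quantities, including net glass mass, the four compositions, yield, totals, LOI, are computed starting from the weights for 999.9 t of glass at full precision, as set out in the problem or answer text.
Target oxide masses per 999.9 t glaze:
  SiO2: 53.36% × 999.9 = 533.5 t
  MgO: 16.72% × 999.9 = 167.2 t
  Al2O3: 0.1395% × 999.9 = 1.395 t
  ZnO: 29.78% × 999.9 = 297.8 t
A balance pass over the oxides, applying the batch weights above, per the basis as stated (oxide sums agree with the targets exact up to rounding of places):
  SiO2: 111.6·0.6355 + 465.0·0.9950 = 533.6 t (target 533.5 t)
  MgO: 111.6·0.3143 + 277.1·0.4767 = 167.2 t (target 167.2 t)
  Al2O3: 465.0·0.003000 = 1.395 t (target 1.395 t)
  ZnO: 298.4·0.9980 = 297.8 t (target 297.8 t)
Consistency of the glass mass: whole batch net of LOI = 1000 t (oxide target masses add up to 999.9 t; stated basis 999.9 t — rounding explains the deltas).
Adding the batch up: Σ batch = 1152 t; ignition loss, Σ(batch × LOI) = 152.1 t; the yield ratio, glass ÷ batch: 86.79%.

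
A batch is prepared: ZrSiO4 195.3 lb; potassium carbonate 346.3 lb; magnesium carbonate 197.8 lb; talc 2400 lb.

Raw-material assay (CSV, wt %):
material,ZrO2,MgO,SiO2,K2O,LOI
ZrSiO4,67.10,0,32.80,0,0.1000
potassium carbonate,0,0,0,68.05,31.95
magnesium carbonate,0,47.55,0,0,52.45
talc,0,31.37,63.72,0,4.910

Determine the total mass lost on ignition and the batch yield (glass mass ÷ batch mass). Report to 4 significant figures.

LOI loss = 332.4 lb; glass = 2807 lb; yield = 89.41%

In-progress results appear, rounded to 4 significant figures, in the printout — the whole derivation carries full float precision at all times. Every reported value takes just one rounding; all derived quantities (totals, LOI, yield, net glass mass, four oxide percentages) are computed at full float precision from the weighed amounts on 2807 lb of glass as given in problem or answer.
Material-by-material LOI:
  ZrSiO4: 195.3 × 0.001000 = 0.1953 lb
  potassium carbonate: 346.3 × 0.3195 = 110.6 lb
  magnesium carbonate: 197.8 × 0.5245 = 103.7 lb
  talc: 2400 × 0.04910 = 117.8 lb
Total LOI = 332.4 lb
Glass = batch − LOI = 3139 − 332.4 = 2807 lb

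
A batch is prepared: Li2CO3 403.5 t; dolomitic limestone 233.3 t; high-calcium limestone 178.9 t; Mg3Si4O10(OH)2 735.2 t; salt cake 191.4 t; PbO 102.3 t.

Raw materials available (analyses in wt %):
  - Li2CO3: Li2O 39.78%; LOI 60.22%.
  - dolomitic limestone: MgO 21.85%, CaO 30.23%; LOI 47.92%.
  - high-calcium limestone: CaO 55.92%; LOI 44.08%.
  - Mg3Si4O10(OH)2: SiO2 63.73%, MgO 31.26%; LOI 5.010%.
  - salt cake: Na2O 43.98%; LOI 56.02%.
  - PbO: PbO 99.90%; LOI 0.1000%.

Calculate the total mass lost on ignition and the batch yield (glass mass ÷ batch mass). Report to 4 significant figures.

LOI loss = 577.8 t; glass = 1267 t; yield = 68.68%

The whole derivation maintains full precision throughout — intermediates are printed rounded off to 4 significant figures alongside each step. A single rounding completes each reported value; derived quantities (yield, the six compositions, ignition loss, net glass mass, totals) are carried in exact precision from the batch weights for 1267 t of glass, as they appear in the question or the answer.
Each material's LOI contribution:
  Li2CO3: 403.5 × 0.6022 = 243.0 t
  dolomitic limestone: 233.3 × 0.4792 = 111.8 t
  high-calcium limestone: 178.9 × 0.4408 = 78.86 t
  Mg3Si4O10(OH)2: 735.2 × 0.05010 = 36.83 t
  salt cake: 191.4 × 0.5602 = 107.2 t
  PbO: 102.3 × 0.001000 = 0.1023 t
Total LOI = 577.8 t
Glass = batch − LOI = 1845 − 577.8 = 1267 t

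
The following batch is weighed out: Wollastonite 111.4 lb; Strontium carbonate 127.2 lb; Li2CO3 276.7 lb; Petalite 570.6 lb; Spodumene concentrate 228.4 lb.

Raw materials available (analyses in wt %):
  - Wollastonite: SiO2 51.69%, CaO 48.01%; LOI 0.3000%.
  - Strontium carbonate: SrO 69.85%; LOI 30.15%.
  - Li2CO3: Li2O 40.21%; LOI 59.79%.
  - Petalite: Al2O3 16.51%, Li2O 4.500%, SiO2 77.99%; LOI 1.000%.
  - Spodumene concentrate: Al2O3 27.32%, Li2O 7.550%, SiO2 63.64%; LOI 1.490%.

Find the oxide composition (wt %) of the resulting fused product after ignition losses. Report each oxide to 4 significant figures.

All internal work runs at full precision at each step; the intermediate values appear (rounded to 4 significant digits) at each printed step; every reported number is rounded just once — all derived quantities, which include yield, the five compositions, net glass mass, the totals, LOI, are rebuilt in full float precision, exactly as printed in the problem or the answer, using the weight values for 1101 lb of glass.
Per-oxide mass from batch:
  Al2O3: 570.6·0.1651 + 228.4·0.2732 = 156.6 lb
  Li2O: 276.7·0.4021 + 570.6·0.04500 + 228.4·0.07550 = 154.2 lb
  SiO2: 111.4·0.5169 + 570.6·0.7799 + 228.4·0.6364 = 647.9 lb
  SrO: 127.2·0.6985 = 88.85 lb
  CaO: 111.4·0.4801 = 53.48 lb
LOI: 111.4·0.003000 + 127.2·0.3015 + 276.7·0.5979 + 570.6·0.01000 + 228.4·0.01490 = 213.2 lb
Net of LOI, the glass mass = 1314 − 213.2 = 1101 lb (equal to the oxide-mass sum)
percent by weight: oxide/glass ×100

Glass mass = 1101 lb (batch 1314 − LOI 213.2).
Composition: Al2O3 14.22%, Li2O 14.00%, SiO2 58.85%, SrO 8.069%, CaO 4.857%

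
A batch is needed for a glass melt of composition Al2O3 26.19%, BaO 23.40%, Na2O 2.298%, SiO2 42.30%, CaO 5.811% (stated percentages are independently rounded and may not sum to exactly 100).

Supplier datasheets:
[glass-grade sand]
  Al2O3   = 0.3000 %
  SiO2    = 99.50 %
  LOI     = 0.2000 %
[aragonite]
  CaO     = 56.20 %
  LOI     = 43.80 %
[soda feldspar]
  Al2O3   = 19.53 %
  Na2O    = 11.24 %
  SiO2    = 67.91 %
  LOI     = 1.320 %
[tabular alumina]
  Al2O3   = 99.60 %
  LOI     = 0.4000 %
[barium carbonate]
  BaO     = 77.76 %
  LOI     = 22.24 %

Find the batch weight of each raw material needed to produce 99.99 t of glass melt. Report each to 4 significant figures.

The intermediate values are printed rounded to 4 significant digits on the page. All arithmetic runs at full float precision all the way through; a single rounding produces each reported result; the derived quantities are carried using the weight values per 99.99 t of glass at exact precision (net glass mass, the five compositions, the totals, yield, ignition loss), as given in the problem or answer text.
Target masses of each oxide per 99.99 t glass melt:
  Al2O3: 26.19% × 99.99 = 26.19 t
  BaO: 23.40% × 99.99 = 23.40 t
  Na2O: 2.298% × 99.99 = 2.298 t
  SiO2: 42.30% × 99.99 = 42.30 t
  CaO: 5.811% × 99.99 = 5.810 t
Balance tally, oxide-wise, using the reported weights, under the basis named above (oxide sums agree with the targets net of answer rounding effects):
  Al2O3: 28.56·0.003000 + 20.44·0.1953 + 22.20·0.9960 = 26.19 t (target 26.19 t)
  BaO: 30.09·0.7776 = 23.40 t (target 23.40 t)
  Na2O: 20.44·0.1124 = 2.297 t (target 2.298 t)
  SiO2: 28.56·0.9950 + 20.44·0.6791 = 42.30 t (target 42.30 t)
  CaO: 10.34·0.5620 = 5.811 t (target 5.810 t)
The glass-mass cross-check: batch Σ − ignition loss = 99.99 t (the Σ of target masses is 99.99 t; against the stated basis, 99.99 t — any gap is answer rounding).
Adding the batch up: Σ batch = 111.6 t; Σ batch·LOI gives LOI loss = 11.64 t; the yield ratio, glass ÷ batch: 89.58%.

Batch per 99.99 t glass melt:
  glass-grade sand: 28.56 t
  aragonite: 10.34 t
  soda feldspar: 20.44 t
  tabular alumina: 22.20 t
  barium carbonate: 30.09 t
Total batch = 111.6 t; LOI loss = 11.64 t; yield = 89.58%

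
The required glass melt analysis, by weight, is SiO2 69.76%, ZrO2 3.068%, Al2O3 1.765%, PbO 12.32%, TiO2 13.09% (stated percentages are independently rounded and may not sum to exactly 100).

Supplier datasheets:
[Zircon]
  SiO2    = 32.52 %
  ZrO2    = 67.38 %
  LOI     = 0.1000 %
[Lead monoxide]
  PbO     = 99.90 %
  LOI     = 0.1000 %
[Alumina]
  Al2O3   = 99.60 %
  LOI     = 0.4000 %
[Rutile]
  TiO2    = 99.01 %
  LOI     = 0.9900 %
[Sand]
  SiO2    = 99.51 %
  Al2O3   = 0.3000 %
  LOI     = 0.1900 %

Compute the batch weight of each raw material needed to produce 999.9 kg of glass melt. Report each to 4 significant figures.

Batch per 999.9 kg glass melt:
  Zircon: 45.53 kg
  Lead monoxide: 123.3 kg
  Alumina: 15.65 kg
  Rutile: 132.2 kg
  Sand: 686.1 kg
Total batch = 1003 kg; LOI loss = 2.844 kg; yield = 99.72%

Mid-chain values are printed rounded to 4 significant figures on the page — full float precision is held from start to finish. Exactly one rounding lands on every reported value; derived quantities, which include five oxide percentages, ignition loss, yield, the totals, net glass mass, are computed at exact precision, as quoted within the problem or answer text, from the batch weights on 999.9 kg of glass.
The oxide mass targets at 999.9 kg glass melt:
  SiO2: 69.76% × 999.9 = 697.5 kg
  ZrO2: 3.068% × 999.9 = 30.68 kg
  Al2O3: 1.765% × 999.9 = 17.65 kg
  PbO: 12.32% × 999.9 = 123.2 kg
  TiO2: 13.09% × 999.9 = 130.9 kg
Mass-balance tally per oxide given the weights on record, relative to the basis at hand (sums match the target masses modulo rounding of the values):
  SiO2: 45.53·0.3252 + 686.1·0.9951 = 697.5 kg (target 697.5 kg)
  ZrO2: 45.53·0.6738 = 30.68 kg (target 30.68 kg)
  Al2O3: 15.65·0.9960 + 686.1·0.003000 = 17.65 kg (target 17.65 kg)
  PbO: 123.3·0.9990 = 123.2 kg (target 123.2 kg)
  TiO2: 132.2·0.9901 = 130.9 kg (target 130.9 kg)
Consistency of the glass mass: net batch after ignition = 999.9 kg (per-oxide target masses sum to 999.9 kg; against the stated basis, 999.9 kg — gaps are rounding artifacts).
Whole-batch sum: Σ batch = 1003 kg; loss to ignition Σ batch·LOI = 2.844 kg; the yield ratio, glass ÷ batch: 99.72%.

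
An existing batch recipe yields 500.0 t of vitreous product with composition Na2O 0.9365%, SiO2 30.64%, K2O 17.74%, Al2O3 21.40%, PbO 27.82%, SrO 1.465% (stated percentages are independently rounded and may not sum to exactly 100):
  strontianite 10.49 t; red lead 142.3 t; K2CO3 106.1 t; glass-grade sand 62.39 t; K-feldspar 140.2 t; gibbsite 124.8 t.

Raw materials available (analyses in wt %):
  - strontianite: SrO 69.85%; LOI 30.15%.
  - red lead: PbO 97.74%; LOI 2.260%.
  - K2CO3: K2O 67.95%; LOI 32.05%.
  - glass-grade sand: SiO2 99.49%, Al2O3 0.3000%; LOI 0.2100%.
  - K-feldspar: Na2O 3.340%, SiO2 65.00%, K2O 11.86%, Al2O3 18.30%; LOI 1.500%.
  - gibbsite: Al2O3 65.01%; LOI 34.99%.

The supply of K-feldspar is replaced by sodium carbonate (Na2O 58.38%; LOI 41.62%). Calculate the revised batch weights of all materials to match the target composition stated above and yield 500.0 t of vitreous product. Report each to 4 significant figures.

The working math keeps full float precision from first step to last. Mid-chain values are printed, with 4-significant-digit rounding, at each printed step; exactly one rounding lands on every reported number. The derived quantities are recomputed from the batch weights at 500.0 t of glass in full float precision (yield, six oxide percentages, LOI, net glass mass, totals), as set out in the problem or the answer.
Oxide mass targets, per 500.0 t vitreous product:
  Na2O: 0.9365% × 500.0 = 4.682 t
  SiO2: 30.64% × 500.0 = 153.2 t
  K2O: 17.74% × 500.0 = 88.70 t
  Al2O3: 21.40% × 500.0 = 107.0 t
  PbO: 27.82% × 500.0 = 139.1 t
  SrO: 1.465% × 500.0 = 7.325 t
Mass-balance tally per oxide applying the batch weights above, per the basis as stated (each sum matches its target mass exact up to rounding of places):
  Na2O: 8.021·0.5838 = 4.683 t (target 4.682 t)
  SiO2: 154.0·0.9949 = 153.2 t (target 153.2 t)
  K2O: 130.5·0.6795 = 88.67 t (target 88.70 t)
  Al2O3: 154.0·0.003000 + 163.9·0.6501 = 107.0 t (target 107.0 t)
  PbO: 142.3·0.9774 = 139.1 t (target 139.1 t)
  SrO: 10.49·0.6985 = 7.327 t (target 7.325 t)
Auditing the glass mass value: batch Σ − ignition loss = 500.0 t (the targets, summed, come to 500.0 t; versus the stated basis of 500.0 t — differing by rounding only).
Whole-batch sum: Σ batch = 609.2 t; ignition loss, Σ(batch × LOI) = 109.2 t; the yield ratio, glass ÷ batch: 82.07%.

Revised batch per 500.0 t vitreous product:
  strontianite: 10.49 t
  red lead: 142.3 t
  K2CO3: 130.5 t
  glass-grade sand: 154.0 t
  sodium carbonate: 8.021 t
  gibbsite: 163.9 t
Total batch = 609.2 t; LOI loss = 109.2 t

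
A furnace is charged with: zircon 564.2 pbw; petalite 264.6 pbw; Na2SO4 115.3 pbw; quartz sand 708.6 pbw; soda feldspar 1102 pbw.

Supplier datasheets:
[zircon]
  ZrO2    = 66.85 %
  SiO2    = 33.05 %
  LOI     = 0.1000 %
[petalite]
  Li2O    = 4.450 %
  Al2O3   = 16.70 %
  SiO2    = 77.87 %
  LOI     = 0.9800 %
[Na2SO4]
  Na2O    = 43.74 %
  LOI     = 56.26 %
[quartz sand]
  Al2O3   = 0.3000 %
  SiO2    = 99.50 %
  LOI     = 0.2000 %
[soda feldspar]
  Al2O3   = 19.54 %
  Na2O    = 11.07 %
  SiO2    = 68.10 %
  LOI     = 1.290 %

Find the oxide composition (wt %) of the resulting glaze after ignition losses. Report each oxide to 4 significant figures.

Rounding to four significant digits applies to each working value as displayed — each numeric step runs at exact precision in every operation — every reported value takes a single rounding; derived quantities are carried in full precision (ignition loss, glass mass, the yield, totals, five oxide percentages) using the weight values for 2671 pbw of glass as they appear in either problem or answer.
Oxide masses out of the charge:
  Li2O: 264.6·0.04450 = 11.77 pbw
  Al2O3: 264.6·0.1670 + 708.6·0.003000 + 1102·0.1954 = 261.6 pbw
  Na2O: 115.3·0.4374 + 1102·0.1107 = 172.4 pbw
  ZrO2: 564.2·0.6685 = 377.2 pbw
  SiO2: 564.2·0.3305 + 264.6·0.7787 + 708.6·0.9950 + 1102·0.6810 = 1848 pbw
LOI: 564.2·0.001000 + 264.6·0.009800 + 115.3·0.5626 + 708.6·0.002000 + 1102·0.01290 = 83.66 pbw
The glass mass, total less LOI, = 2755 − 83.66 = 2671 pbw (matching Σ of the oxides)
wt % = 100 × oxide mass / glass mass

Glass mass = 2671 pbw (batch 2755 − LOI 83.66).
Composition: Li2O 0.4408%, Al2O3 9.796%, Na2O 6.455%, ZrO2 14.12%, SiO2 69.19%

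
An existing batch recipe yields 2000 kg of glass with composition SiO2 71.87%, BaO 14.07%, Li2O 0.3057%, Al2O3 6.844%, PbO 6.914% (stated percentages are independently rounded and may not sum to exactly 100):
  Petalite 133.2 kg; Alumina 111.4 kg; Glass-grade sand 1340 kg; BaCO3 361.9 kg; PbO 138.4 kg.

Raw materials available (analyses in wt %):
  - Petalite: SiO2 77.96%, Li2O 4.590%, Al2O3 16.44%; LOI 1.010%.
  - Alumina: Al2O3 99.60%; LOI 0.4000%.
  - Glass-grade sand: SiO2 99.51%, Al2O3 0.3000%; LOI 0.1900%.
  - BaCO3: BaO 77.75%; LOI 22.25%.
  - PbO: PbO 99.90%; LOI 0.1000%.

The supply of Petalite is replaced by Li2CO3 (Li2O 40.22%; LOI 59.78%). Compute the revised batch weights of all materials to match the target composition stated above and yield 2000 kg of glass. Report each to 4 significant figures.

Each numeric step keeps full precision all the way through. Working values are printed, rounded to 4 significant figures, across the worked steps. Exactly one rounding lands on each reported result; the derived quantities are re-derived in full float precision (net glass mass, five oxide percentages, the totals, the yield, LOI) from the batch weights at 2000 kg of glass exactly as printed in either problem or answer.
Target oxide masses per 2000 kg glass:
  SiO2: 71.87% × 2000 = 1437 kg
  BaO: 14.07% × 2000 = 281.4 kg
  Li2O: 0.3057% × 2000 = 6.114 kg
  Al2O3: 6.844% × 2000 = 136.9 kg
  PbO: 6.914% × 2000 = 138.3 kg
Oxide-by-oxide audit using the reported weights, under the basis named above (sums match the target masses exact up to rounding of places):
  SiO2: 1444·0.9951 = 1437 kg (target 1437 kg)
  BaO: 361.9·0.7775 = 281.4 kg (target 281.4 kg)
  Li2O: 15.20·0.4022 = 6.113 kg (target 6.114 kg)
  Al2O3: 133.1·0.9960 + 1444·0.003000 = 136.9 kg (target 136.9 kg)
  PbO: 138.4·0.9990 = 138.3 kg (target 138.3 kg)
Glass-mass closure: batch total minus LOI = 2000 kg (the targets, summed, come to 2000 kg; with the basis standing at 2000 kg — any gap is answer rounding).
Adding the batch up: Σ batch = 2093 kg; LOI loss = Σ batch·LOI = 93.02 kg; yield: glass divided by total = 95.55%.

Revised batch per 2000 kg glass:
  Li2CO3: 15.20 kg
  Alumina: 133.1 kg
  Glass-grade sand: 1444 kg
  BaCO3: 361.9 kg
  PbO: 138.4 kg
Total batch = 2093 kg; LOI loss = 93.02 kg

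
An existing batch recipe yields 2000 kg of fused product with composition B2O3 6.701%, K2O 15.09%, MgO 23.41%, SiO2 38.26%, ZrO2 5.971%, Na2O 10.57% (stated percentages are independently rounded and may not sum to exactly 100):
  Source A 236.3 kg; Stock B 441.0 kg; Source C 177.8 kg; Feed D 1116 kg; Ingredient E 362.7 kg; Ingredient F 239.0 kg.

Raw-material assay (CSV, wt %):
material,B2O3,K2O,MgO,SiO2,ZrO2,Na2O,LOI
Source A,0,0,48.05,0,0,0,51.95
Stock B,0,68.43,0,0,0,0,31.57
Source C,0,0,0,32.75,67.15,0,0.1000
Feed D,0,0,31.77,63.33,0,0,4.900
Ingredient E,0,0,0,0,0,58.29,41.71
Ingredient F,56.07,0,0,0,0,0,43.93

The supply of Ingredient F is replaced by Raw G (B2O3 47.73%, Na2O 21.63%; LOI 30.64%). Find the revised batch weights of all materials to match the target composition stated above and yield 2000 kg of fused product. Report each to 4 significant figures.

Working values are printed (rounded to four significant figures) across the worked steps. Each numeric step carries full float precision in every operation — each reported number takes exactly one rounding — all derived quantities are rebuilt in exact precision (the yield, six oxide percentages, net glass mass, LOI, the totals) from the batch weights at 2000 kg of glass, precisely as stated by question or answer.
Oxide mass targets, per 2000 kg fused product:
  B2O3: 6.701% × 2000 = 134.0 kg
  K2O: 15.09% × 2000 = 301.8 kg
  MgO: 23.41% × 2000 = 468.2 kg
  SiO2: 38.26% × 2000 = 765.2 kg
  ZrO2: 5.971% × 2000 = 119.4 kg
  Na2O: 10.57% × 2000 = 211.4 kg
Balance tally, oxide-wise, from the weights as reported, against the basis in use (summed amounts equal target values once rounding is allowed for):
  B2O3: 280.8·0.4773 = 134.0 kg (target 134.0 kg)
  K2O: 441.0·0.6843 = 301.8 kg (target 301.8 kg)
  MgO: 236.3·0.4805 + 1116·0.3177 = 468.1 kg (target 468.2 kg)
  SiO2: 177.8·0.3275 + 1116·0.6333 = 765.0 kg (target 765.2 kg)
  ZrO2: 177.8·0.6715 = 119.4 kg (target 119.4 kg)
  Na2O: 258.5·0.5829 + 280.8·0.2163 = 211.4 kg (target 211.4 kg)
Auditing the glass mass value: the batch minus its LOI: 2000 kg (the Σ of target masses is 2000 kg; basis as stated: 2000 kg — rounding explains the deltas).
Batch total: Σ batch = 2510 kg; ignition loss, Σ(batch × LOI) = 510.7 kg; as yield: glass ÷ batch → 79.66%.

Revised batch per 2000 kg fused product:
  Source A: 236.3 kg
  Stock B: 441.0 kg
  Source C: 177.8 kg
  Feed D: 1116 kg
  Ingredient E: 258.5 kg
  Raw G: 280.8 kg
Total batch = 2510 kg; LOI loss = 510.7 kg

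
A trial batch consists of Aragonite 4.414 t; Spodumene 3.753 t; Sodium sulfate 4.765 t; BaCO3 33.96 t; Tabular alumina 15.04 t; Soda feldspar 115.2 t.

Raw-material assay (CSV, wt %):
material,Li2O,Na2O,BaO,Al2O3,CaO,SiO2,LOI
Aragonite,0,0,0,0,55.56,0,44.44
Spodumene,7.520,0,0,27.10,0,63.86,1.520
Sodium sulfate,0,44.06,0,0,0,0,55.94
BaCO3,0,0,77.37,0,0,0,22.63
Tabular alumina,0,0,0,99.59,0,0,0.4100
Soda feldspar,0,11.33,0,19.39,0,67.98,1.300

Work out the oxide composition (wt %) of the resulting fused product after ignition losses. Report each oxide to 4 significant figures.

Every computation maintains full float precision all the way through — values along the way are shown, rounded to four significant figures, in the working — each reported number sees exactly one rounding. All derived quantities, including totals, LOI, six oxide percentages, net glass mass, yield, are carried from the weighed amounts for 163.2 t of glass in full float precision as given in the problem or the answer.
Oxide-by-oxide delivered mass:
  Li2O: 3.753·0.07520 = 0.2822 t
  Na2O: 4.765·0.4406 + 115.2·0.1133 = 15.15 t
  BaO: 33.96·0.7737 = 26.27 t
  Al2O3: 3.753·0.2710 + 15.04·0.9959 + 115.2·0.1939 = 38.33 t
  CaO: 4.414·0.5556 = 2.452 t
  SiO2: 3.753·0.6386 + 115.2·0.6798 = 80.71 t
LOI: 4.414·0.4444 + 3.753·0.01520 + 4.765·0.5594 + 33.96·0.2263 + 15.04·0.004100 + 115.2·0.01300 = 13.93 t
Resulting glass, batch − LOI: 177.1 − 13.93 = 163.2 t (the oxide masses sum to this)
wt % = oxide mass / glass mass × 100

Glass mass = 163.2 t (batch 177.1 − LOI 13.93).
Composition: Li2O 0.1729%, Na2O 9.284%, BaO 16.10%, Al2O3 23.49%, CaO 1.503%, SiO2 49.45%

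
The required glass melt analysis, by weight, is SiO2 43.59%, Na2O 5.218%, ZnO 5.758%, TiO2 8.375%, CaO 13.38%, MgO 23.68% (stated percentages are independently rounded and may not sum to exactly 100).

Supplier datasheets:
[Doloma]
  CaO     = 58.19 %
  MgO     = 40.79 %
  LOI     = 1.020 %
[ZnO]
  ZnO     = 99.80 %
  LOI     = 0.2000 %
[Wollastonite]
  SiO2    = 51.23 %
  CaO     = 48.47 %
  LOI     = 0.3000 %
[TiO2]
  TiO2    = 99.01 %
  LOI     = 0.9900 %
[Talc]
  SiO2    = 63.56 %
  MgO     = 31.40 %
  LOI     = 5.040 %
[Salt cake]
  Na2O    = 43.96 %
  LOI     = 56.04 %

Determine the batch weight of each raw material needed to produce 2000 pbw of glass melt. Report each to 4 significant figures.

Batch per 2000 pbw glass melt:
  Doloma: 256.6 pbw
  ZnO: 115.4 pbw
  Wollastonite: 244.0 pbw
  TiO2: 169.2 pbw
  Talc: 1175 pbw
  Salt cake: 237.4 pbw
Total batch = 2198 pbw; LOI loss = 197.5 pbw; yield = 91.01%

Working values are displayed rounded to four significant digits alongside each step — every computation maintains exact precision in all steps; every reported value is rounded just once. The derived quantities are re-derived at full float precision (glass mass, the totals, ignition loss, the yield, the six compositions) from the weighed amounts per 2000 pbw of glass exactly as printed in question or answer.
Oxide mass targets, per 2000 pbw glass melt:
  SiO2: 43.59% × 2000 = 871.8 pbw
  Na2O: 5.218% × 2000 = 104.4 pbw
  ZnO: 5.758% × 2000 = 115.2 pbw
  TiO2: 8.375% × 2000 = 167.5 pbw
  CaO: 13.38% × 2000 = 267.6 pbw
  MgO: 23.68% × 2000 = 473.6 pbw
Per-oxide balance check from the weights as reported, at the basis given (summed amounts equal target values net of answer rounding effects):
  SiO2: 244.0·0.5123 + 1175·0.6356 = 871.8 pbw (target 871.8 pbw)
  Na2O: 237.4·0.4396 = 104.4 pbw (target 104.4 pbw)
  ZnO: 115.4·0.9980 = 115.2 pbw (target 115.2 pbw)
  TiO2: 169.2·0.9901 = 167.5 pbw (target 167.5 pbw)
  CaO: 256.6·0.5819 + 244.0·0.4847 = 267.6 pbw (target 267.6 pbw)
  MgO: 256.6·0.4079 + 1175·0.3140 = 473.6 pbw (target 473.6 pbw)
Glass-mass closure: batch total minus LOI = 2000 pbw (summing oxide targets gives 2000 pbw; versus the stated basis of 2000 pbw — differing by rounding only).
Adding the batch up: Σ batch = 2198 pbw; LOI removed, Σ of batch·LOI: 197.5 pbw; as yield: glass ÷ batch → 91.01%.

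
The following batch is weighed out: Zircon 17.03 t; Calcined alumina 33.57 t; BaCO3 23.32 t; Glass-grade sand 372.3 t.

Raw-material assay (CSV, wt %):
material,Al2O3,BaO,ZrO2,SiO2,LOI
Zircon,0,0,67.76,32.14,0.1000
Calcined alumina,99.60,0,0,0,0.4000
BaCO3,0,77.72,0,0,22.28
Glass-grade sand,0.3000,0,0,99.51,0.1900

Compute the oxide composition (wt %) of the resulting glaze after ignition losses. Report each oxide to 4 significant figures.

Glass mass = 440.2 t (batch 446.2 − LOI 6.054).
Composition: Al2O3 7.850%, BaO 4.118%, ZrO2 2.622%, SiO2 85.41%

In-progress results appear rounded to four significant figures — exact precision is maintained end to end; every reported result includes exactly one rounding; derived quantities are recomputed starting from the weights at 440.2 t of glass in exact precision (glass mass, yield, LOI, the four compositions, the totals) precisely as stated by the problem or answer text.
What the batch supplies per oxide:
  Al2O3: 33.57·0.9960 + 372.3·0.003000 = 34.55 t
  BaO: 23.32·0.7772 = 18.12 t
  ZrO2: 17.03·0.6776 = 11.54 t
  SiO2: 17.03·0.3214 + 372.3·0.9951 = 375.9 t
LOI: 17.03·0.001000 + 33.57·0.004000 + 23.32·0.2228 + 372.3·0.001900 = 6.054 t
Glass = total batch minus LOI = 446.2 − 6.054 = 440.2 t (the oxide masses sum to this)
each wt % is 100 × oxide ÷ glass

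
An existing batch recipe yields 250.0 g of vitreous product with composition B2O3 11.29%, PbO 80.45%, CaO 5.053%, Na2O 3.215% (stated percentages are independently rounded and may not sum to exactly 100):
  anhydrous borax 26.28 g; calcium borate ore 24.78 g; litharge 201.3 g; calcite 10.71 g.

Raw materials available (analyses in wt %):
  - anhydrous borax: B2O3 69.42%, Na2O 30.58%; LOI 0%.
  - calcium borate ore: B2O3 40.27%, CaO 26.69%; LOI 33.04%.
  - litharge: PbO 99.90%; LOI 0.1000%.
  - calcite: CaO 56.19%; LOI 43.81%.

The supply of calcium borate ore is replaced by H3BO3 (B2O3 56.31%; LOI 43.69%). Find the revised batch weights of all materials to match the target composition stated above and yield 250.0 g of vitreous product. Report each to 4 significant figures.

Revised batch per 250.0 g vitreous product:
  anhydrous borax: 26.28 g
  H3BO3: 17.72 g
  litharge: 201.3 g
  calcite: 22.48 g
Total batch = 267.8 g; LOI loss = 17.79 g

The whole derivation keeps exact precision from first step to last — intermediates are displayed rounded off to 4 significant figures at each printed step — every reported result takes exactly one rounding; derived quantities are rebuilt in exact precision (four oxide percentages, totals, ignition loss, the yield, glass mass) starting from the weights at 250.0 g of glass, as written in the problem or answer text.
Target masses of each oxide per 250.0 g vitreous product:
  B2O3: 11.29% × 250.0 = 28.22 g
  PbO: 80.45% × 250.0 = 201.1 g
  CaO: 5.053% × 250.0 = 12.63 g
  Na2O: 3.215% × 250.0 = 8.038 g
A balance pass over the oxides, given the weights on record, for the quoted basis mass (each sum matches its target mass exact up to rounding of places):
  B2O3: 26.28·0.6942 + 17.72·0.5631 = 28.22 g (target 28.22 g)
  PbO: 201.3·0.9990 = 201.1 g (target 201.1 g)
  CaO: 22.48·0.5619 = 12.63 g (target 12.63 g)
  Na2O: 26.28·0.3058 = 8.036 g (target 8.038 g)
Glass-mass sanity pass: whole batch net of LOI = 250.0 g (per-oxide target masses sum to 250.0 g; with the basis standing at 250.0 g — any gap is answer rounding).
Summing the batch: Σ batch = 267.8 g; ignition loss, Σ(batch × LOI) = 17.79 g; glass ÷ batch gives a yield of 93.36%.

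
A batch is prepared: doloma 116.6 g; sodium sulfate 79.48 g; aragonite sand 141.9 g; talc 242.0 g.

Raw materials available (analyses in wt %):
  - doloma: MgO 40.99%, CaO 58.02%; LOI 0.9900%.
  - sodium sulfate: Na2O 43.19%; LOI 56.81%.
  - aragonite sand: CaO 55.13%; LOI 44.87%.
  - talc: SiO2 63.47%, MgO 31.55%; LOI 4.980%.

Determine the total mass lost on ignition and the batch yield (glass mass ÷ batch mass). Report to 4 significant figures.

Each numeric step maintains exact precision through every step. The intermediate values appear (rounded to four significant figures) in the printout — every reported number is rounded only once. The derived quantities, including the four compositions, LOI, net glass mass, the yield, the totals, are computed starting from the weights on 458.0 g of glass in exact precision, exactly as shown in problem or answer.
Each material's LOI contribution:
  doloma: 116.6 × 0.009900 = 1.154 g
  sodium sulfate: 79.48 × 0.5681 = 45.15 g
  aragonite sand: 141.9 × 0.4487 = 63.67 g
  talc: 242.0 × 0.04980 = 12.05 g
Total LOI = 122.0 g
Glass = batch − LOI = 580.0 − 122.0 = 458.0 g

LOI loss = 122.0 g; glass = 458.0 g; yield = 78.96%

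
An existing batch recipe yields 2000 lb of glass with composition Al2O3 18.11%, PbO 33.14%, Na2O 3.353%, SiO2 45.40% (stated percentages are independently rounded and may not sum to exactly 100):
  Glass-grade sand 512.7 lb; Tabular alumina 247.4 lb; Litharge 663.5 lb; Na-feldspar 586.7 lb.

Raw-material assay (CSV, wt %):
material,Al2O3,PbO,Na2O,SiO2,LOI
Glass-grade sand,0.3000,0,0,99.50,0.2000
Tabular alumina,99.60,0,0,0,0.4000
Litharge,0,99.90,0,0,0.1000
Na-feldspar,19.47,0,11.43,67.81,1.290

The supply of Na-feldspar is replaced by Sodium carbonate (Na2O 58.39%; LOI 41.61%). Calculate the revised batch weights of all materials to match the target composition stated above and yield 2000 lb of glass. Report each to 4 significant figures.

Revised batch per 2000 lb glass:
  Glass-grade sand: 912.6 lb
  Tabular alumina: 360.9 lb
  Litharge: 663.5 lb
  Sodium carbonate: 114.8 lb
Total batch = 2052 lb; LOI loss = 51.70 lb

The whole derivation keeps full precision at each step — intermediates appear rounded to 4 significant figures within the worked lines. Each reported number is rounded exactly once. Derived quantities are rebuilt using the weight values on 2000 lb of glass at full float precision (four oxide percentages, the totals, ignition loss, the yield, glass mass) as written in the question or the answer.
Target oxide masses per 2000 lb glass:
  Al2O3: 18.11% × 2000 = 362.2 lb
  PbO: 33.14% × 2000 = 662.8 lb
  Na2O: 3.353% × 2000 = 67.06 lb
  SiO2: 45.40% × 2000 = 908.0 lb
Verifying the oxide balance applying the batch weights above, at the basis given (oxide sums agree with the targets once rounding is allowed for):
  Al2O3: 912.6·0.003000 + 360.9·0.9960 = 362.2 lb (target 362.2 lb)
  PbO: 663.5·0.9990 = 662.8 lb (target 662.8 lb)
  Na2O: 114.8·0.5839 = 67.03 lb (target 67.06 lb)
  SiO2: 912.6·0.9950 = 908.0 lb (target 908.0 lb)
Consistency of the glass mass: whole batch net of LOI = 2000 lb (oxide target masses add up to 2000 lb; versus the stated basis of 2000 lb — rounding explains the deltas).
Adding the batch up: Σ batch = 2052 lb; the LOI term Σ batch·LOI equals 51.70 lb; yield: glass divided by total = 97.48%.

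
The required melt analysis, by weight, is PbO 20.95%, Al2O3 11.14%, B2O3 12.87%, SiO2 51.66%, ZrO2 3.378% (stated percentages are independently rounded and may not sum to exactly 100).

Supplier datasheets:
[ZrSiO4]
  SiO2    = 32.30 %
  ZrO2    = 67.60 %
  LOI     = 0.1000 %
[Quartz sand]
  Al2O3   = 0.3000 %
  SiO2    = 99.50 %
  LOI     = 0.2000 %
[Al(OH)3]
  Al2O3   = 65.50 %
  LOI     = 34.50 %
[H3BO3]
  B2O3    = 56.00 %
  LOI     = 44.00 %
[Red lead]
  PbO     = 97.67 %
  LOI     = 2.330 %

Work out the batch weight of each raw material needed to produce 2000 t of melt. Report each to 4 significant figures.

The whole derivation holds full precision from start to finish; mid-chain values are printed, with 4-significant-digit rounding, in the working — every reported value takes exactly one rounding — derived quantities (the totals, the yield, five oxide percentages, LOI, net glass mass) are recomputed starting from the weights for 2000 t of glass in full float precision, as written in problem or answer.
The oxide mass targets at 2000 t melt:
  PbO: 20.95% × 2000 = 419.0 t
  Al2O3: 11.14% × 2000 = 222.8 t
  B2O3: 12.87% × 2000 = 257.4 t
  SiO2: 51.66% × 2000 = 1033 t
  ZrO2: 3.378% × 2000 = 67.56 t
A balance pass over the oxides, with the batch weights as given, for the quoted basis mass (sum by sum, the targets are met net of answer rounding effects):
  PbO: 429.0·0.9767 = 419.0 t (target 419.0 t)
  Al2O3: 1006·0.003000 + 335.5·0.6550 = 222.8 t (target 222.8 t)
  B2O3: 459.6·0.5600 = 257.4 t (target 257.4 t)
  SiO2: 99.94·0.3230 + 1006·0.9950 = 1033 t (target 1033 t)
  ZrO2: 99.94·0.6760 = 67.56 t (target 67.56 t)
Glass-mass closure: net batch after ignition = 2000 t (targets for the oxides total 2000 t; stated basis 2000 t — rounding explains the deltas).
Batch total: Σ batch = 2330 t; loss to ignition Σ batch·LOI = 330.1 t; the yield ratio, glass ÷ batch: 85.83%.

Batch per 2000 t melt:
  ZrSiO4: 99.94 t
  Quartz sand: 1006 t
  Al(OH)3: 335.5 t
  H3BO3: 459.6 t
  Red lead: 429.0 t
Total batch = 2330 t; LOI loss = 330.1 t; yield = 85.83%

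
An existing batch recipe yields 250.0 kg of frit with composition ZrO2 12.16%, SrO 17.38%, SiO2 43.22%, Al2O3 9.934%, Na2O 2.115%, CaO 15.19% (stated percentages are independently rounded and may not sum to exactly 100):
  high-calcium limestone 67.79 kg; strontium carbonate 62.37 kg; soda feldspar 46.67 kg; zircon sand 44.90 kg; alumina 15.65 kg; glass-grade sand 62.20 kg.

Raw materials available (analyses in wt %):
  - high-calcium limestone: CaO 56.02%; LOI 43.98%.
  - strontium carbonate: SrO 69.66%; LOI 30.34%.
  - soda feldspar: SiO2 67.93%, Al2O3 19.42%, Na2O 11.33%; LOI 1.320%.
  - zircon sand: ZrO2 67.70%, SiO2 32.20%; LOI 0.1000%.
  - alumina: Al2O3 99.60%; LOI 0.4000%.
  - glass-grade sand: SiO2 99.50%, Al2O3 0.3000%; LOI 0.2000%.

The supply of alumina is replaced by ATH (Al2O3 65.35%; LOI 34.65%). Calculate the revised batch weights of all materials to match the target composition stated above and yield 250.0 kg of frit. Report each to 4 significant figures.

Values along the way appear rounded to four significant digits between the steps; all arithmetic carries full float precision in every operation — each reported figure is rounded just once; all derived quantities are computed using the weight values for 250.0 kg of glass at full precision (net glass mass, totals, ignition loss, yield, the six compositions) exactly as shown in the problem or the answer.
Oxide mass targets, per 250.0 kg frit:
  ZrO2: 12.16% × 250.0 = 30.40 kg
  SrO: 17.38% × 250.0 = 43.45 kg
  SiO2: 43.22% × 250.0 = 108.0 kg
  Al2O3: 9.934% × 250.0 = 24.84 kg
  Na2O: 2.115% × 250.0 = 5.288 kg
  CaO: 15.19% × 250.0 = 37.98 kg
Oxide-by-oxide audit on the weights just shown, per the basis as stated (each sum matches its target mass net of answer rounding effects):
  ZrO2: 44.90·0.6770 = 30.40 kg (target 30.40 kg)
  SrO: 62.37·0.6966 = 43.45 kg (target 43.45 kg)
  SiO2: 46.67·0.6793 + 44.90·0.3220 + 62.20·0.9950 = 108.0 kg (target 108.0 kg)
  Al2O3: 46.67·0.1942 + 23.85·0.6535 + 62.20·0.003000 = 24.84 kg (target 24.84 kg)
  Na2O: 46.67·0.1133 = 5.288 kg (target 5.288 kg)
  CaO: 67.79·0.5602 = 37.98 kg (target 37.98 kg)
Glass mass check: total charge less LOI = 250.0 kg (the targets, summed, come to 250.0 kg; stated basis 250.0 kg — differing by rounding only).
Summing the batch: Σ batch = 307.8 kg; loss to ignition Σ batch·LOI = 57.79 kg; the yield ratio, glass ÷ batch: 81.22%.

Revised batch per 250.0 kg frit:
  high-calcium limestone: 67.79 kg
  strontium carbonate: 62.37 kg
  soda feldspar: 46.67 kg
  zircon sand: 44.90 kg
  ATH: 23.85 kg
  glass-grade sand: 62.20 kg
Total batch = 307.8 kg; LOI loss = 57.79 kg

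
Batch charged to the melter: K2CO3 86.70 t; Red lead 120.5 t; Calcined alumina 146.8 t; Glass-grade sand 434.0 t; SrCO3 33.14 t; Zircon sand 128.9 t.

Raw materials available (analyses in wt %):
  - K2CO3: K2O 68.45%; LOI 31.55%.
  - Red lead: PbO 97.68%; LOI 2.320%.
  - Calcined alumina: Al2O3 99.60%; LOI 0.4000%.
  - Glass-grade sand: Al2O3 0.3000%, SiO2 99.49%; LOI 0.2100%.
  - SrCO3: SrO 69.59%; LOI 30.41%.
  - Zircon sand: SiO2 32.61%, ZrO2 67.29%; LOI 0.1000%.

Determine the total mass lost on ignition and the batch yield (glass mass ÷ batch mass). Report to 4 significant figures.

Full precision is held at every stage — the intermediate values are shown (rounded to 4 significant digits) at each printed step; each reported value is rounded once only; derived quantities, which include the totals, yield, glass mass, six oxide percentages, LOI, are recomputed at full float precision, as written in problem or answer, from the batch weights on 908.2 t of glass.
Material-by-material LOI:
  K2CO3: 86.70 × 0.3155 = 27.35 t
  Red lead: 120.5 × 0.02320 = 2.796 t
  Calcined alumina: 146.8 × 0.004000 = 0.5872 t
  Glass-grade sand: 434.0 × 0.002100 = 0.9114 t
  SrCO3: 33.14 × 0.3041 = 10.08 t
  Zircon sand: 128.9 × 0.001000 = 0.1289 t
Total LOI = 41.85 t
Glass = batch − LOI = 950.0 − 41.85 = 908.2 t

LOI loss = 41.85 t; glass = 908.2 t; yield = 95.59%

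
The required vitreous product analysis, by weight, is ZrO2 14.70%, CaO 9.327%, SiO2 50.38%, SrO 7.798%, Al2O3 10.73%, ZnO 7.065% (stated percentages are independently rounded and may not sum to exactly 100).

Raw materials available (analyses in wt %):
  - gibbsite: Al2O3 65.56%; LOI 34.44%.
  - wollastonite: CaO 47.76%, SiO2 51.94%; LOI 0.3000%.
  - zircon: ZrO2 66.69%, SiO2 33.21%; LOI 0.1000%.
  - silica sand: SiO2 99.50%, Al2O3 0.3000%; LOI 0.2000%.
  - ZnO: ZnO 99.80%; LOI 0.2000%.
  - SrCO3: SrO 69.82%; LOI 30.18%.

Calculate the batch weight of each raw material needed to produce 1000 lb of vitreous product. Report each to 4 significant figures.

In-progress results appear, rounded to four significant figures, on the page. All internal work carries exact precision all the way through. Every reported result carries a single rounding. Derived quantities (LOI, net glass mass, totals, yield, the six compositions) are re-derived in full float precision using the weight values at 1000 lb of glass, as set out in problem or answer.
Per-oxide target masses for 1000 lb vitreous product:
  ZrO2: 14.70% × 1000 = 147.0 lb
  CaO: 9.327% × 1000 = 93.27 lb
  SiO2: 50.38% × 1000 = 503.8 lb
  SrO: 7.798% × 1000 = 77.98 lb
  Al2O3: 10.73% × 1000 = 107.3 lb
  ZnO: 7.065% × 1000 = 70.65 lb
Per-oxide balance check with the batch weights as given, relative to the basis at hand (target by target, the sums agree inside rounding margins):
  ZrO2: 220.4·0.6669 = 147.0 lb (target 147.0 lb)
  CaO: 195.3·0.4776 = 93.28 lb (target 93.27 lb)
  SiO2: 195.3·0.5194 + 220.4·0.3321 + 330.8·0.9950 = 503.8 lb (target 503.8 lb)
  SrO: 111.7·0.6982 = 77.99 lb (target 77.98 lb)
  Al2O3: 162.2·0.6556 + 330.8·0.003000 = 107.3 lb (target 107.3 lb)
  ZnO: 70.79·0.9980 = 70.65 lb (target 70.65 lb)
The glass-mass cross-check: net batch after ignition = 1000 lb (oxide target masses add up to 1000 lb; basis as stated: 1000 lb — rounding explains the deltas).
Whole-batch sum: Σ batch = 1091 lb; ignition loss, Σ(batch × LOI) = 91.18 lb; as yield: glass ÷ batch → 91.64%.

Batch per 1000 lb vitreous product:
  gibbsite: 162.2 lb
  wollastonite: 195.3 lb
  zircon: 220.4 lb
  silica sand: 330.8 lb
  ZnO: 70.79 lb
  SrCO3: 111.7 lb
Total batch = 1091 lb; LOI loss = 91.18 lb; yield = 91.64%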